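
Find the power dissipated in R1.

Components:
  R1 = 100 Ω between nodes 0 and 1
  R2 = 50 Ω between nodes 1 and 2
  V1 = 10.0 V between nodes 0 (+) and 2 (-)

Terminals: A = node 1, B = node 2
Nodal analysis, taking node 2 as the 0 V reference.
Source V1 fixes V_0 = 10 V.
KCL at each unknown node (sum of currents leaving = 0; resistances in Ω):
  Node 1: (V_1 - 10)/100 + (V_1 - 0)/50 = 0
Collecting terms: 0.03 × V_1 = 0.1  =>  V_1 = 3.333 V
I_R1 = (V_0 - V_1)/R1 = (10 - 3.333)/100 = 0.06667 A
P_R1 = I_R1² × R1 = (0.06667)² × 100 = 0.4444 W

Final answer: 0.4444 W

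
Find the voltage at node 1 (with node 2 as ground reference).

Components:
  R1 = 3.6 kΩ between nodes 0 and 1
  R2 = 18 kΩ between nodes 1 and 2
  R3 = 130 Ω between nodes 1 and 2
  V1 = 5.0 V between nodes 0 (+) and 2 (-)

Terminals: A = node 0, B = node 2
Nodal analysis, taking node 2 as the 0 V reference.
Source V1 fixes V_0 = 5 V.
KCL at each unknown node (sum of currents leaving = 0; resistances in Ω):
  Node 1: (V_1 - 5)/3600 + (V_1 - 0)/18000 + (V_1 - 0)/130 = 0
Collecting terms: 0.008026 × V_1 = 0.001389  =>  V_1 = 0.1731 V
The requested potential is V_1 = 0.1731 V.

Final answer: V_1 = 0.1731 V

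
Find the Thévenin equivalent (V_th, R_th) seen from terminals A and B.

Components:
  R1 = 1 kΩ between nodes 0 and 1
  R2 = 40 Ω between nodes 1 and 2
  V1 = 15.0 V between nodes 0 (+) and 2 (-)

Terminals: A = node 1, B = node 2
Step 1 — V_th is the open-circuit voltage V_A - V_B (nothing connected across the terminals).
Nodal analysis, taking node 2 as the 0 V reference.
Source V1 fixes V_0 = 15 V.
KCL at each unknown node (sum of currents leaving = 0; resistances in Ω):
  Node 1: (V_1 - 15)/1000 + (V_1 - 0)/40 = 0
Collecting terms: 0.026 × V_1 = 0.015  =>  V_1 = 0.5769 V
V_th = V_1 - V_2 = 0.5769 - 0 = 0.5769 V
Step 2 — R_th: zero the source — replace V1 by a short circuit (node 2 merges into node 0) — and find the resistance seen between A (node 1) and B (node 0).
Reduce the network between node 1 (A) and node 0 (B) by series/parallel combination:
  Rp1 = R1 ‖ R2 (parallel, both between nodes 0 and 1) = 1/(1/1000 + 1/40) = 38.46 Ω
R_th = 38.46 Ω

Final answer: V_th = 0.5769 V, R_th = 38.46 Ω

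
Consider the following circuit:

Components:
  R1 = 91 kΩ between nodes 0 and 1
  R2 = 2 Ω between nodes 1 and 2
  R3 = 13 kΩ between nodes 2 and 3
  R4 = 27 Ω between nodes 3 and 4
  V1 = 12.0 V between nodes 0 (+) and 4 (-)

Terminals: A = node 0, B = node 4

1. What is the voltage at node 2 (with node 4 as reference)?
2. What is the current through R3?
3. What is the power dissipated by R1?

Nodal analysis, taking node 4 as the 0 V reference.
Source V1 fixes V_0 = 12 V.
KCL at each unknown node (sum of currents leaving = 0; resistances in Ω):
  Node 1: (V_1 - 12)/91000 + (V_1 - V_2)/2 = 0
  Node 2: (V_2 - V_1)/2 + (V_2 - V_3)/13000 = 0
  Node 3: (V_3 - V_2)/13000 + (V_3 - 0)/27 = 0
Collecting terms (coefficients in siemens):
  0.5·V_1 - 0.5·V_2 = 0.0001319
  0.5001·V_2 - 0.5·V_1 - 0.00007692·V_3 = 0
  0.03711·V_3 - 0.00007692·V_2 = 0
Solving these 3 simultaneous equations (Gaussian elimination) gives:
  V_1 = 1.503 V, V_2 = 1.503 V, V_3 = 0.003115 V
Part 1:
  Read off the nodal solution: V_2 = 1.503 V
Part 2:
  I_R3 = (V_2 - V_3)/R3 = (1.503 - 0.003115)/13000 = 0.0001154 A
  Magnitude: I_R3 = 0.0001154 A
Part 3:
  I_R1 = (V_0 - V_1)/R1 = (12 - 1.503)/91000 = 0.0001154 A
  P_R1 = I_R1² × R1 = (0.0001154)² × 91000 = 0.001211 W

Final answers:
1. V_2 = 1.503 V
2. I_R3 = 0.0001154 A
3. P_R1 = 0.001211 W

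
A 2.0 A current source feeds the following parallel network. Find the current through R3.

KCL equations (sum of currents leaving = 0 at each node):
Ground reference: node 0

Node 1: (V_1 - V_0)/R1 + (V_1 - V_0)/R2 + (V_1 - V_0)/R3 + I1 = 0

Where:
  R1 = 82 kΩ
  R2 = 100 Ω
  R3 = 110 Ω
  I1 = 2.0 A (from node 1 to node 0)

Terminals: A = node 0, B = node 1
All resistors sit directly between nodes 0 and 1, so they are in parallel and share one voltage V; the full source current 2 A splits among them.
1/R_par = 1/82000 + 1/100 + 1/110 = 0.0191 S  =>  R_par = 52.35 Ω
V = I × R_par = 2 × 52.35 = 104.7 V
I_R3 = V/R3 = 104.7/110 = 0.9518 A

Final answer: 0.9518 A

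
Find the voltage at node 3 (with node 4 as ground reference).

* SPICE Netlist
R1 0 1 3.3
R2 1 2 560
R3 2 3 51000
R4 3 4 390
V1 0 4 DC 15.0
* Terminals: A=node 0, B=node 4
Nodal analysis, taking node 4 as the 0 V reference.
Source V1 fixes V_0 = 15 V.
KCL at each unknown node (sum of currents leaving = 0; resistances in Ω):
  Node 1: (V_1 - 15)/3.3 + (V_1 - V_2)/560 = 0
  Node 2: (V_2 - V_1)/560 + (V_2 - V_3)/51000 = 0
  Node 3: (V_3 - V_2)/51000 + (V_3 - 0)/390 = 0
Collecting terms (coefficients in siemens):
  0.3048·V_1 - 0.001786·V_2 = 4.545
  0.001805·V_2 - 0.001786·V_1 - 0.00001961·V_3 = 0
  0.002584·V_3 - 0.00001961·V_2 = 0
Solving these 3 simultaneous equations (Gaussian elimination) gives:
  V_1 = 15 V, V_2 = 14.84 V, V_3 = 0.1126 V
The requested potential is V_3 = 0.1126 V.

Final answer: V_3 = 0.1126 V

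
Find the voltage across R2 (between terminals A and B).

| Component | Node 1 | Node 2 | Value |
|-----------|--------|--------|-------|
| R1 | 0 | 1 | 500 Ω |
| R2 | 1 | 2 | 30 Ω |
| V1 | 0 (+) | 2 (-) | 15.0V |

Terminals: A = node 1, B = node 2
R1 and R2 are in series across V1 (node 0 → node 1 → node 2), and the output A–B is taken across R2, so this is a voltage divider.
Series current: I = V1/(R1 + R2) = 15/(500 + 30) = 15/530 = 0.0283 A
V_R2 = I × R2 = V1 × R2/(R1 + R2) = 15 × 30/530 = 0.8491 V

Final answer: 0.8491 V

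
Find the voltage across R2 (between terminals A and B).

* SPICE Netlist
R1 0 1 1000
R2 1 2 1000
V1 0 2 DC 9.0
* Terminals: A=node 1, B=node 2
R1 and R2 are in series across V1 (node 0 → node 1 → node 2), and the output A–B is taken across R2, so this is a voltage divider.
Series current: I = V1/(R1 + R2) = 9/(1000 + 1000) = 9/2000 = 0.0045 A
V_R2 = I × R2 = V1 × R2/(R1 + R2) = 9 × 1000/2000 = 4.5 V

Final answer: 4.5 V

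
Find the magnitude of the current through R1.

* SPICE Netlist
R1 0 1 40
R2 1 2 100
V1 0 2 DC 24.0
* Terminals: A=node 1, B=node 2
Nodal analysis, taking node 2 as the 0 V reference.
Source V1 fixes V_0 = 24 V.
KCL at each unknown node (sum of currents leaving = 0; resistances in Ω):
  Node 1: (V_1 - 24)/40 + (V_1 - 0)/100 = 0
Collecting terms: 0.035 × V_1 = 0.6  =>  V_1 = 17.14 V
I_R1 = (V_0 - V_1)/R1 = (24 - 17.14)/40 = 0.1714 A
|I_R1| = 0.1714 A

Final answer: |I_R1| = 0.1714 A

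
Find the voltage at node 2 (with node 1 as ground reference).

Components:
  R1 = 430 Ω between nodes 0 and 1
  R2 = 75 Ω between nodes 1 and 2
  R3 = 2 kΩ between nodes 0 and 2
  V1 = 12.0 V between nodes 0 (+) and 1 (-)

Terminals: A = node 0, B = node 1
Nodal analysis, taking node 1 as the 0 V reference.
Source V1 fixes V_0 = 12 V.
KCL at each unknown node (sum of currents leaving = 0; resistances in Ω):
  Node 2: (V_2 - 0)/75 + (V_2 - 12)/2000 = 0
Collecting terms: 0.01383 × V_2 = 0.006  =>  V_2 = 0.4337 V
The requested potential is V_2 = 0.4337 V.

Final answer: V_2 = 0.4337 V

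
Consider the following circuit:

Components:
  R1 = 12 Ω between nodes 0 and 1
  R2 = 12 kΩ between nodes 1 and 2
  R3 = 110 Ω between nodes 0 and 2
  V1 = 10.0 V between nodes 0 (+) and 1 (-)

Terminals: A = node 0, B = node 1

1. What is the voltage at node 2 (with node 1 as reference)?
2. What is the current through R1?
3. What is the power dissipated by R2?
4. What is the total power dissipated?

Nodal analysis, taking node 1 as the 0 V reference.
Source V1 fixes V_0 = 10 V.
KCL at each unknown node (sum of currents leaving = 0; resistances in Ω):
  Node 2: (V_2 - 0)/12000 + (V_2 - 10)/110 = 0
Collecting terms: 0.009174 × V_2 = 0.09091  =>  V_2 = 9.909 V
Part 1:
  Read off the nodal solution: V_2 = 9.909 V
Part 2:
  I_R1 = (V_0 - V_1)/R1 = (10 - 0)/12 = 0.8333 A
  Magnitude: I_R1 = 0.8333 A
Part 3:
  I_R2 = (V_1 - V_2)/R2 = (0 - 9.909)/12000 = -0.0008258 A
  P_R2 = I_R2² × R2 = (-0.0008258)² × 12000 = 0.008183 W
Part 4:
  Power in each resistor, P = (ΔV)²/R:
    P_R1 = (10 - 0)²/12 = 8.333 W
    P_R2 = (0 - 9.909)²/12000 = 0.008183 W
    P_R3 = (10 - 9.909)²/110 = 0.00007501 W
  P_total = P_R1 + P_R2 + P_R3 = 8.342 W

Final answers:
1. V_2 = 9.909 V
2. I_R1 = 0.8333 A
3. P_R2 = 0.008183 W
4. P_total = 8.342 W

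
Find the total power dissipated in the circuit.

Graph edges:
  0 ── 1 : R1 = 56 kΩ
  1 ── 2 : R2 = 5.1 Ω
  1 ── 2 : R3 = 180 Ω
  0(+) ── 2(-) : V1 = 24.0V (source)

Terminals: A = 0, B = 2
Nodal analysis, taking node 2 as the 0 V reference.
Source V1 fixes V_0 = 24 V.
KCL at each unknown node (sum of currents leaving = 0; resistances in Ω):
  Node 1: (V_1 - 24)/56000 + (V_1 - 0)/5.1 + (V_1 - 0)/180 = 0
Collecting terms: 0.2017 × V_1 = 0.0004286  =>  V_1 = 0.002125 V
Power in each resistor, P = (ΔV)²/R:
  P_R1 = (24 - 0.002125)²/56000 = 0.01028 W
  P_R2 = (0.002125 - 0)²/5.1 = 0.0000008857 W
  P_R3 = (0.002125 - 0)²/180 = 0.00000002509 W
P_total = P_R1 + P_R2 + P_R3 = 0.01028 W

Final answer: 0.01028 W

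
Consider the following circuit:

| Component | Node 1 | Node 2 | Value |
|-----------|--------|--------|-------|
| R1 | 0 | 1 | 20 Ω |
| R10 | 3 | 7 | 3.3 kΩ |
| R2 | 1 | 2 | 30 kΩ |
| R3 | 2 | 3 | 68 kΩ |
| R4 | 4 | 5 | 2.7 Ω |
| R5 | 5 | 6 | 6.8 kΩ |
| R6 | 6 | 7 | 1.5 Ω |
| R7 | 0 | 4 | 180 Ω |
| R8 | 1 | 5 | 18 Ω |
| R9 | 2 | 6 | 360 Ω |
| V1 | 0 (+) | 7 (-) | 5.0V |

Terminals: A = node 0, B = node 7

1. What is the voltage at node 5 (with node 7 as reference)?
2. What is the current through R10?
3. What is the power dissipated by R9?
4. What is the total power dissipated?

Nodal analysis, taking node 7 as the 0 V reference.
Source V1 fixes V_0 = 5 V.
KCL at each unknown node (sum of currents leaving = 0; resistances in Ω):
  Node 1: (V_1 - 5)/20 + (V_1 - V_2)/30000 + (V_1 - V_5)/18 = 0
  Node 2: (V_2 - V_1)/30000 + (V_2 - V_3)/68000 + (V_2 - V_6)/360 = 0
  Node 3: (V_3 - V_2)/68000 + (V_3 - 0)/3300 = 0
  Node 4: (V_4 - V_5)/2.7 + (V_4 - 5)/180 = 0
  Node 5: (V_5 - V_4)/2.7 + (V_5 - V_6)/6800 + (V_5 - V_1)/18 = 0
  Node 6: (V_6 - V_5)/6800 + (V_6 - 0)/1.5 + (V_6 - V_2)/360 = 0
Collecting terms (coefficients in siemens):
  0.1056·V_1 - 0.00003333·V_2 - 0.05556·V_5 = 0.25
  0.002826·V_2 - 0.00003333·V_1 - 0.00001471·V_3 - 0.002778·V_6 = 0
  0.0003177·V_3 - 0.00001471·V_2 = 0
  0.3759·V_4 - 0.3704·V_5 = 0.02778
  0.4261·V_5 - 0.05556·V_1 - 0.3704·V_4 - 0.0001471·V_6 = 0
  0.6696·V_6 - 0.002778·V_2 - 0.0001471·V_5 = 0
Solving these 6 simultaneous equations (Gaussian elimination) gives:
  V_1 = 4.985 V, V_2 = 0.06014 V, V_3 = 0.002783 V, V_4 = 4.975 V
  V_5 = 4.974 V, V_6 = 0.001342 V
Part 1:
  Read off the nodal solution: V_5 = 4.974 V
Part 2:
  I_R10 = (V_3 - V_7)/R10 = (0.002783 - 0)/3300 = 0.0000008434 A
  Magnitude: I_R10 = 0.0000008434 A
Part 3:
  I_R9 = (V_2 - V_6)/R9 = (0.06014 - 0.001342)/360 = 0.0001633 A
  P_R9 = I_R9² × R9 = (0.0001633)² × 360 = 0.000009602 W
Part 4:
  Power in each resistor, P = (ΔV)²/R:
    P_R1 = (5 - 4.985)²/20 = 0.00001139 W
    P_R2 = (4.985 - 0.06014)²/30000 = 0.0008084 W
    P_R3 = (0.06014 - 0.002783)²/68000 = 0.00000004837 W
    P_R4 = (4.975 - 4.974)²/2.7 = 0.00000005352 W
    P_R5 = (4.974 - 0.001342)²/6800 = 0.003637 W
    P_R6 = (0.001342 - 0)²/1.5 = 0.000001201 W
    P_R7 = (5 - 4.975)²/180 = 0.000003568 W
    P_R8 = (4.985 - 4.974)²/18 = 0.000006277 W
    P_R9 = (0.06014 - 0.001342)²/360 = 0.000009602 W
    P_R10 = (0.002783 - 0)²/3300 = 0.000000002347 W
  P_total = P_R1 + P_R2 + P_R3 + P_R4 + P_R5 + P_R6 + P_R7 + P_R8 + P_R9 + P_R10 = 0.004477 W

Final answers:
1. V_5 = 4.974 V
2. I_R10 = 8.434e-07 A
3. P_R9 = 9.602e-06 W
4. P_total = 0.004477 W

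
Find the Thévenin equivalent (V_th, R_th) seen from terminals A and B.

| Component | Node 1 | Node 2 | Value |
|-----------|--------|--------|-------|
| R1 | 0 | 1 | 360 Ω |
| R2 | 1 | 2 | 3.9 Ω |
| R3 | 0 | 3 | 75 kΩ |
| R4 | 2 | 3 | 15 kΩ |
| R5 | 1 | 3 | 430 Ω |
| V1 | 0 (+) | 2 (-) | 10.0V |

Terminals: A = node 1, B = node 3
Step 1 — V_th is the open-circuit voltage V_A - V_B (nothing connected across the terminals).
Nodal analysis, taking node 2 as the 0 V reference.
Source V1 fixes V_0 = 10 V.
KCL at each unknown node (sum of currents leaving = 0; resistances in Ω):
  Node 1: (V_1 - 10)/360 + (V_1 - 0)/3.9 + (V_1 - V_3)/430 = 0
  Node 3: (V_3 - 10)/75000 + (V_3 - 0)/15000 + (V_3 - V_1)/430 = 0
Collecting terms (coefficients in siemens):
  0.2615·V_1 - 0.002326·V_3 = 0.02778
  0.002406·V_3 - 0.002326·V_1 = 0.0001333
Determinant D = (0.2615)(0.002406) - (-0.002326)(-0.002326) = 0.0006237
V_1 = [(0.02778)(0.002406) - (-0.002326)(0.0001333)]/D = 0.1076 V
V_3 = [(0.2615)(0.0001333) - (0.02778)(-0.002326)]/D = 0.1595 V
V_th = V_1 - V_3 = 0.1076 - 0.1595 = -0.05185 V
Step 2 — R_th: zero the source — replace V1 by a short circuit (node 2 merges into node 0) — and find the resistance seen between A (node 1) and B (node 3).
Reduce the network between node 1 (A) and node 3 (B) by series/parallel combination:
  Rp1 = R1 ‖ R2 (parallel, both between nodes 0 and 1) = 1/(1/360 + 1/3.9) = 3.858 Ω
  Rp2 = R3 ‖ R4 (parallel, both between nodes 0 and 3) = 1/(1/75000 + 1/15000) = 12500 Ω
  Rs1 = Rp1 + Rp2 (series, joined only at node 0) = 3.858 + 12500 = 12500 Ω
  Rp3 = R5 ‖ Rs1 (parallel, both between nodes 1 and 3) = 1/(1/430 + 1/12500) = 415.7 Ω
R_th = 415.7 Ω

Final answer: V_th = -0.05185 V, R_th = 415.7 Ω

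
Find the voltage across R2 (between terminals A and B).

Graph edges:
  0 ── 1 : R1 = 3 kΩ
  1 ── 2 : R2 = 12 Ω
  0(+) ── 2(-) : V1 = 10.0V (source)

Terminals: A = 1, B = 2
R1 and R2 are in series across V1 (node 0 → node 1 → node 2), and the output A–B is taken across R2, so this is a voltage divider.
Series current: I = V1/(R1 + R2) = 10/(3000 + 12) = 10/3012 = 0.00332 A
V_R2 = I × R2 = V1 × R2/(R1 + R2) = 10 × 12/3012 = 0.03984 V

Final answer: 0.03984 V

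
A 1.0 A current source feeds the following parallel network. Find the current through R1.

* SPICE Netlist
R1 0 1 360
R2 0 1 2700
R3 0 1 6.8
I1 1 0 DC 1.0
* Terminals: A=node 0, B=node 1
All resistors sit directly between nodes 0 and 1, so they are in parallel and share one voltage V; the full source current 1 A splits among them.
1/R_par = 1/360 + 1/2700 + 1/6.8 = 0.1502 S  =>  R_par = 6.657 Ω
V = I × R_par = 1 × 6.657 = 6.657 V
I_R1 = V/R1 = 6.657/360 = 0.01849 A

Final answer: 0.01849 A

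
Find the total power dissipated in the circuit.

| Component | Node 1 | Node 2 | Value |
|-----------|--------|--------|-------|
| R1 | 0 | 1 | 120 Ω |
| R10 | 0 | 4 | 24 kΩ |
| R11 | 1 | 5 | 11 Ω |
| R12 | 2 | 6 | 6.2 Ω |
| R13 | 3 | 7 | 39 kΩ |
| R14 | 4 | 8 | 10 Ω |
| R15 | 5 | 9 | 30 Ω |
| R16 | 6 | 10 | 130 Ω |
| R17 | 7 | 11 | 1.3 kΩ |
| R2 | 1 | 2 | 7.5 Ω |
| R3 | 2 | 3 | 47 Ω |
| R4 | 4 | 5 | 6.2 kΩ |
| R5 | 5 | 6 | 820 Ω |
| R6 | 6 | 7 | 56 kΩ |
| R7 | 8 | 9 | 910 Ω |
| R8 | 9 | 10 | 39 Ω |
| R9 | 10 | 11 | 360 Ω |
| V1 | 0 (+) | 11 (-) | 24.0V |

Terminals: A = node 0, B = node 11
Nodal analysis, taking node 11 as the 0 V reference.
Source V1 fixes V_0 = 24 V.
KCL at each unknown node (sum of currents leaving = 0; resistances in Ω):
  Node 1: (V_1 - 24)/120 + (V_1 - V_2)/7.5 + (V_1 - V_5)/11 = 0
  Node 2: (V_2 - V_1)/7.5 + (V_2 - V_3)/47 + (V_2 - V_6)/6.2 = 0
  Node 3: (V_3 - V_2)/47 + (V_3 - V_7)/39000 = 0
  Node 4: (V_4 - V_5)/6200 + (V_4 - 24)/24000 + (V_4 - V_8)/10 = 0
  Node 5: (V_5 - V_4)/6200 + (V_5 - V_6)/820 + (V_5 - V_1)/11 + (V_5 - V_9)/30 = 0
  Node 6: (V_6 - V_5)/820 + (V_6 - V_7)/56000 + (V_6 - V_2)/6.2 + (V_6 - V_10)/130 = 0
  Node 7: (V_7 - V_6)/56000 + (V_7 - V_3)/39000 + (V_7 - 0)/1300 = 0
  Node 8: (V_8 - V_9)/910 + (V_8 - V_4)/10 = 0
  Node 9: (V_9 - V_8)/910 + (V_9 - V_10)/39 + (V_9 - V_5)/30 = 0
  Node 10: (V_10 - V_9)/39 + (V_10 - 0)/360 + (V_10 - V_6)/130 = 0
Collecting terms (coefficients in siemens):
  0.2326·V_1 - 0.1333·V_2 - 0.09091·V_5 = 0.2
  0.3159·V_2 - 0.1333·V_1 - 0.02128·V_3 - 0.1613·V_6 = 0
  0.0213·V_3 - 0.02128·V_2 - 0.00002564·V_7 = 0
  0.1002·V_4 - 0.0001613·V_5 - 0.1·V_8 = 0.001
  0.1256·V_5 - 0.09091·V_1 - 0.0001613·V_4 - 0.00122·V_6 - 0.03333·V_9 = 0
  0.1702·V_6 - 0.1613·V_2 - 0.00122·V_5 - 0.00001786·V_7 - 0.007692·V_10 = 0
  0.0008127·V_7 - 0.00002564·V_3 - 0.00001786·V_6 = 0
  0.1011·V_8 - 0.1·V_4 - 0.001099·V_9 = 0
  0.06007·V_9 - 0.03333·V_5 - 0.001099·V_8 - 0.02564·V_10 = 0
  0.03611·V_10 - 0.007692·V_6 - 0.02564·V_9 = 0
Solving these 10 simultaneous equations (Gaussian elimination) gives:
  V_1 = 18.53 V, V_2 = 18.41 V, V_3 = 18.39 V, V_4 = 17.68 V
  V_5 = 18.22 V, V_6 = 18.3 V, V_7 = 0.9822 V, V_8 = 17.68 V
  V_9 = 17.36 V, V_10 = 16.22 V
Power in each resistor, P = (ΔV)²/R:
  P_R1 = (24 - 18.53)²/120 = 0.2491 W
  P_R2 = (18.53 - 18.41)²/7.5 = 0.002135 W
  P_R3 = (18.41 - 18.39)²/47 = 0.000009359 W
  P_R4 = (17.68 - 18.22)²/6200 = 0.00004683 W
  P_R5 = (18.22 - 18.3)²/820 = 0.000009261 W
  P_R6 = (18.3 - 0.9822)²/56000 = 0.005358 W
  P_R7 = (17.68 - 17.36)²/910 = 0.0001117 W
  P_R8 = (17.36 - 16.22)²/39 = 0.03292 W
  P_R9 = (16.22 - 0)²/360 = 0.7311 W
  P_R10 = (24 - 17.68)²/24000 = 0.001665 W
  P_R11 = (18.53 - 18.22)²/11 = 0.009051 W
  P_R12 = (18.41 - 18.3)²/6.2 = 0.001673 W
  P_R13 = (18.39 - 0.9822)²/39000 = 0.007766 W
  P_R14 = (17.68 - 17.68)²/10 = 0.000001227 W
  P_R15 = (18.22 - 17.36)²/30 = 0.02472 W
  P_R16 = (18.3 - 16.22)²/130 = 0.03332 W
  P_R17 = (0.9822 - 0)²/1300 = 0.0007422 W
P_total = P_R1 + P_R2 + P_R3 + P_R4 + P_R5 + P_R6 + P_R7 + P_R8 + P_R9 + P_R10 + P_R11 + P_R12 + P_R13 + P_R14 + P_R15 + P_R16 + P_R17 = 1.1 W

Final answer: 1.1 W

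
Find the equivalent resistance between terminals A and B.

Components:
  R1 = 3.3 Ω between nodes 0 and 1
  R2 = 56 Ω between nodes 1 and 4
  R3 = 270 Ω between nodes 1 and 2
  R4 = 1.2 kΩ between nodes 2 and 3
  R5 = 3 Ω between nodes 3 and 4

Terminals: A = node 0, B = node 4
Reduce the network between node 0 (A) and node 4 (B) by series/parallel combination:
  Rs1 = R3 + R4 (series, joined only at node 2) = 270 + 1200 = 1470 Ω
  Rs2 = R5 + Rs1 (series, joined only at node 3) = 3 + 1470 = 1473 Ω
  Rp1 = R2 ‖ Rs2 (parallel, both between nodes 1 and 4) = 1/(1/56 + 1/1473) = 53.95 Ω
  Rs3 = R1 + Rp1 (series, joined only at node 1) = 3.3 + 53.95 = 57.25 Ω
R_eq = 57.25 Ω

Final answer: 57.25 Ω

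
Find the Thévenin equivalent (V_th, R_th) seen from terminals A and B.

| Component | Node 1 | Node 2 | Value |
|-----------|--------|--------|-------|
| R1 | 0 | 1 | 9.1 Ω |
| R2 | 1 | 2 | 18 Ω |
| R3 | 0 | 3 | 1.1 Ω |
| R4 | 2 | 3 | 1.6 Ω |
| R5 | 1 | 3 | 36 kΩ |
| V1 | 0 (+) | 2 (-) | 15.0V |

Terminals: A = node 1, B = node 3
Step 1 — V_th is the open-circuit voltage V_A - V_B (nothing connected across the terminals).
Nodal analysis, taking node 2 as the 0 V reference.
Source V1 fixes V_0 = 15 V.
KCL at each unknown node (sum of currents leaving = 0; resistances in Ω):
  Node 1: (V_1 - 15)/9.1 + (V_1 - 0)/18 + (V_1 - V_3)/36000 = 0
  Node 3: (V_3 - 15)/1.1 + (V_3 - 0)/1.6 + (V_3 - V_1)/36000 = 0
Collecting terms (coefficients in siemens):
  0.1655·V_1 - 0.00002778·V_3 = 1.648
  1.534·V_3 - 0.00002778·V_1 = 13.64
Determinant D = (0.1655)(1.534) - (-0.00002778)(-0.00002778) = 0.2539
V_1 = [(1.648)(1.534) - (-0.00002778)(13.64)]/D = 9.963 V
V_3 = [(0.1655)(13.64) - (1.648)(-0.00002778)]/D = 8.889 V
V_th = V_1 - V_3 = 9.963 - 8.889 = 1.074 V
Step 2 — R_th: zero the source — replace V1 by a short circuit (node 2 merges into node 0) — and find the resistance seen between A (node 1) and B (node 3).
Reduce the network between node 1 (A) and node 3 (B) by series/parallel combination:
  Rp1 = R1 ‖ R2 (parallel, both between nodes 0 and 1) = 1/(1/9.1 + 1/18) = 6.044 Ω
  Rp2 = R3 ‖ R4 (parallel, both between nodes 0 and 3) = 1/(1/1.1 + 1/1.6) = 0.6519 Ω
  Rs1 = Rp1 + Rp2 (series, joined only at node 0) = 6.044 + 0.6519 = 6.696 Ω
  Rp3 = R5 ‖ Rs1 (parallel, both between nodes 1 and 3) = 1/(1/36000 + 1/6.696) = 6.695 Ω
R_th = 6.695 Ω

Final answer: V_th = 1.074 V, R_th = 6.695 Ω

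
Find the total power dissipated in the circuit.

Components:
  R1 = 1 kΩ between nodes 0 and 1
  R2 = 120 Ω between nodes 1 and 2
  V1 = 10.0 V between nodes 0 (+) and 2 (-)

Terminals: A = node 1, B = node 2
Nodal analysis, taking node 2 as the 0 V reference.
Source V1 fixes V_0 = 10 V.
KCL at each unknown node (sum of currents leaving = 0; resistances in Ω):
  Node 1: (V_1 - 10)/1000 + (V_1 - 0)/120 = 0
Collecting terms: 0.009333 × V_1 = 0.01  =>  V_1 = 1.071 V
Power in each resistor, P = (ΔV)²/R:
  P_R1 = (10 - 1.071)²/1000 = 0.07972 W
  P_R2 = (1.071 - 0)²/120 = 0.009566 W
P_total = P_R1 + P_R2 = 0.08929 W

Final answer: 0.08929 W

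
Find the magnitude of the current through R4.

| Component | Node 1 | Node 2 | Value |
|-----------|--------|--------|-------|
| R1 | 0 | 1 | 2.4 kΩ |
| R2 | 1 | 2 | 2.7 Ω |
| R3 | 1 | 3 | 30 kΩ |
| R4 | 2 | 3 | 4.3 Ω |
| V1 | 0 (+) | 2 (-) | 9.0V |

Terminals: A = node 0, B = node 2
Nodal analysis, taking node 2 as the 0 V reference.
Source V1 fixes V_0 = 9 V.
KCL at each unknown node (sum of currents leaving = 0; resistances in Ω):
  Node 1: (V_1 - 9)/2400 + (V_1 - 0)/2.7 + (V_1 - V_3)/30000 = 0
  Node 3: (V_3 - V_1)/30000 + (V_3 - 0)/4.3 = 0
Collecting terms (coefficients in siemens):
  0.3708·V_1 - 0.00003333·V_3 = 0.00375
  0.2326·V_3 - 0.00003333·V_1 = 0
Determinant D = (0.3708)(0.2326) - (-0.00003333)(-0.00003333) = 0.08625
V_1 = [(0.00375)(0.2326) - (-0.00003333)(0)]/D = 0.01011 V
V_3 = [(0.3708)(0) - (0.00375)(-0.00003333)]/D = 0.000001449 V
I_R4 = (V_2 - V_3)/R4 = (0 - 0.000001449)/4.3 = -0.000000337 A
|I_R4| = 0.000000337 A

Final answer: |I_R4| = 3.37e-07 A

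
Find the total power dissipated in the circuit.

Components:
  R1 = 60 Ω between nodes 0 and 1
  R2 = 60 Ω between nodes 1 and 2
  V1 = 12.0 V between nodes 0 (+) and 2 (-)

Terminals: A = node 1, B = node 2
Nodal analysis, taking node 2 as the 0 V reference.
Source V1 fixes V_0 = 12 V.
KCL at each unknown node (sum of currents leaving = 0; resistances in Ω):
  Node 1: (V_1 - 12)/60 + (V_1 - 0)/60 = 0
Collecting terms: 0.03333 × V_1 = 0.2  =>  V_1 = 6 V
Power in each resistor, P = (ΔV)²/R:
  P_R1 = (12 - 6)²/60 = 0.6 W
  P_R2 = (6 - 0)²/60 = 0.6 W
P_total = P_R1 + P_R2 = 1.2 W

Final answer: 1.2 W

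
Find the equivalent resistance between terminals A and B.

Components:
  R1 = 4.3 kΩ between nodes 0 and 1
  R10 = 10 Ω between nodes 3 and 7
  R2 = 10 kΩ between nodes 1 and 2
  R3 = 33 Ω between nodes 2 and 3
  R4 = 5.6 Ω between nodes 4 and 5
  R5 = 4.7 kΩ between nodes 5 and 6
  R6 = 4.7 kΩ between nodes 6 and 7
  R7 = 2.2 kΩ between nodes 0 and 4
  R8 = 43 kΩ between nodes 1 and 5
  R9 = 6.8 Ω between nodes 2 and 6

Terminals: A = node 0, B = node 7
The network is not a plain series/parallel combination. Inject a 1 A test current into terminal A (node 0) and return it from terminal B (node 7); then R_eq = V_A / (1 A).
Nodal analysis, taking node 7 as the 0 V reference.
Current source I_test pushes 1 A into node 0 and draws it out of node 7.
KCL at each unknown node (sum of currents leaving = 0; resistances in Ω):
  Node 0: (V_0 - V_1)/4300 + (V_0 - V_4)/2200 - 1 = 0
  Node 1: (V_1 - V_0)/4300 + (V_1 - V_2)/10000 + (V_1 - V_5)/43000 = 0
  Node 2: (V_2 - V_1)/10000 + (V_2 - V_3)/33 + (V_2 - V_6)/6.8 = 0
  Node 3: (V_3 - V_2)/33 + (V_3 - 0)/10 = 0
  Node 4: (V_4 - V_0)/2200 + (V_4 - V_5)/5.6 = 0
  Node 5: (V_5 - V_1)/43000 + (V_5 - V_4)/5.6 + (V_5 - V_6)/4700 = 0
  Node 6: (V_6 - V_2)/6.8 + (V_6 - V_5)/4700 + (V_6 - 0)/4700 = 0
Collecting terms (coefficients in siemens):
  0.0006871·V_0 - 0.0002326·V_1 - 0.0004545·V_4 = 1
  0.0003558·V_1 - 0.0002326·V_0 - 0.0001·V_2 - 0.00002326·V_5 = 0
  0.1775·V_2 - 0.0001·V_1 - 0.0303·V_3 - 0.1471·V_6 = 0
  0.1303·V_3 - 0.0303·V_2 = 0
  0.179·V_4 - 0.0004545·V_0 - 0.1786·V_5 = 0
  0.1788·V_5 - 0.00002326·V_1 - 0.1786·V_4 - 0.0002128·V_6 = 0
  0.1475·V_6 - 0.1471·V_2 - 0.0002128·V_5 = 0
Solving these 7 simultaneous equations (Gaussian elimination) gives:
  V_0 = 4702 V, V_1 = 3296 V, V_2 = 42.57 V, V_3 = 9.9 V
  V_4 = 3222 V, V_5 = 3218 V, V_6 = 47.09 V
R_eq = V_0 / 1 A = 4702 Ω = 4.702 kΩ

Final answer: 4.702 kΩ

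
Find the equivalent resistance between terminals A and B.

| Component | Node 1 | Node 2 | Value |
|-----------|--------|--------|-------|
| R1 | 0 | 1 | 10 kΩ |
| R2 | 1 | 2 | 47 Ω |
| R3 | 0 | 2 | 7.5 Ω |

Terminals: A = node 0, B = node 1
Reduce the network between node 0 (A) and node 1 (B) by series/parallel combination:
  Rs1 = R3 + R2 (series, joined only at node 2) = 7.5 + 47 = 54.5 Ω
  Rp1 = R1 ‖ Rs1 (parallel, both between nodes 0 and 1) = 1/(1/10000 + 1/54.5) = 54.2 Ω
R_eq = 54.2 Ω

Final answer: 54.2 Ω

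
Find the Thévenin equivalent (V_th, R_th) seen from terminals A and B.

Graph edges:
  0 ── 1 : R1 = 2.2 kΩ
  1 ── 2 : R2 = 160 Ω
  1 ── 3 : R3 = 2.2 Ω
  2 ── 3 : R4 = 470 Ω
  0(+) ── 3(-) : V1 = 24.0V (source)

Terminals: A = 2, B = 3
Step 1 — V_th is the open-circuit voltage V_A - V_B (nothing connected across the terminals).
Nodal analysis, taking node 3 as the 0 V reference.
Source V1 fixes V_0 = 24 V.
KCL at each unknown node (sum of currents leaving = 0; resistances in Ω):
  Node 1: (V_1 - 24)/2200 + (V_1 - V_2)/160 + (V_1 - 0)/2.2 = 0
  Node 2: (V_2 - V_1)/160 + (V_2 - 0)/470 = 0
Collecting terms (coefficients in siemens):
  0.4612·V_1 - 0.00625·V_2 = 0.01091
  0.008378·V_2 - 0.00625·V_1 = 0
Determinant D = (0.4612)(0.008378) - (-0.00625)(-0.00625) = 0.003825
V_1 = [(0.01091)(0.008378) - (-0.00625)(0)]/D = 0.02389 V
V_2 = [(0.4612)(0) - (0.01091)(-0.00625)]/D = 0.01782 V
V_th = V_2 - V_3 = 0.01782 - 0 = 0.01782 V
Step 2 — R_th: zero the source — replace V1 by a short circuit (node 3 merges into node 0) — and find the resistance seen between A (node 2) and B (node 0).
Reduce the network between node 2 (A) and node 0 (B) by series/parallel combination:
  Rp1 = R1 ‖ R3 (parallel, both between nodes 0 and 1) = 1/(1/2200 + 1/2.2) = 2.198 Ω
  Rs1 = R2 + Rp1 (series, joined only at node 1) = 160 + 2.198 = 162.2 Ω
  Rp2 = R4 ‖ Rs1 (parallel, both between nodes 0 and 2) = 1/(1/470 + 1/162.2) = 120.6 Ω
R_th = 120.6 Ω

Final answer: V_th = 0.01782 V, R_th = 120.6 Ω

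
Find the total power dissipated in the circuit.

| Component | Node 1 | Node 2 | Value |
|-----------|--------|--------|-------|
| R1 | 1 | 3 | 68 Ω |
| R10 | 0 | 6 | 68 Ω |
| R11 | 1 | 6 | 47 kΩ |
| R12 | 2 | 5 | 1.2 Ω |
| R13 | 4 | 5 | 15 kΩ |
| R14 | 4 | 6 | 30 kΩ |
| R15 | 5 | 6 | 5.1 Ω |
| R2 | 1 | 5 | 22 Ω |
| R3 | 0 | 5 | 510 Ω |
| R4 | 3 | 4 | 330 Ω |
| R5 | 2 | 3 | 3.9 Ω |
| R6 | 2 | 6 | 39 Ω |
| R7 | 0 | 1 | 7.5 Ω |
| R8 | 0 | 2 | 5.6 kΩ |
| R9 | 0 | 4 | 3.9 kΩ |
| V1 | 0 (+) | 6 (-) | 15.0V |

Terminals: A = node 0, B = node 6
Nodal analysis, taking node 6 as the 0 V reference.
Source V1 fixes V_0 = 15 V.
KCL at each unknown node (sum of currents leaving = 0; resistances in Ω):
  Node 1: (V_1 - V_3)/68 + (V_1 - V_5)/22 + (V_1 - 15)/7.5 + (V_1 - 0)/47000 = 0
  Node 2: (V_2 - V_3)/3.9 + (V_2 - 0)/39 + (V_2 - 15)/5600 + (V_2 - V_5)/1.2 = 0
  Node 3: (V_3 - V_1)/68 + (V_3 - V_4)/330 + (V_3 - V_2)/3.9 = 0
  Node 4: (V_4 - V_3)/330 + (V_4 - 15)/3900 + (V_4 - V_5)/15000 + (V_4 - 0)/30000 = 0
  Node 5: (V_5 - V_1)/22 + (V_5 - 15)/510 + (V_5 - V_2)/1.2 + (V_5 - V_4)/15000 + (V_5 - 0)/5.1 = 0
Collecting terms (coefficients in siemens):
  0.1935·V_1 - 0.01471·V_3 - 0.04545·V_5 = 2
  1.116·V_2 - 0.2564·V_3 - 0.8333·V_5 = 0.002679
  0.2741·V_3 - 0.01471·V_1 - 0.2564·V_2 - 0.00303·V_4 = 0
  0.003387·V_4 - 0.00303·V_3 - 0.00006667·V_5 = 0.003846
  1.077·V_5 - 0.04545·V_1 - 0.8333·V_2 - 0.00006667·V_4 = 0.02941
Solving these 5 simultaneous equations (Gaussian elimination) gives:
  V_1 = 11.14 V, V_2 = 2.519 V, V_3 = 2.996 V, V_4 = 3.864 V
  V_5 = 2.447 V
Power in each resistor, P = (ΔV)²/R:
  P_R1 = (11.14 - 2.996)²/68 = 0.9748 W
  P_R2 = (11.14 - 2.447)²/22 = 3.433 W
  P_R3 = (15 - 2.447)²/510 = 0.309 W
  P_R4 = (2.996 - 3.864)²/330 = 0.002286 W
  P_R5 = (2.519 - 2.996)²/3.9 = 0.05839 W
  P_R6 = (2.519 - 0)²/39 = 0.1627 W
  P_R7 = (15 - 11.14)²/7.5 = 1.989 W
  P_R8 = (15 - 2.519)²/5600 = 0.02782 W
  P_R9 = (15 - 3.864)²/3900 = 0.03179 W
  P_R10 = (15 - 0)²/68 = 3.309 W
  P_R11 = (11.14 - 0)²/47000 = 0.002639 W
  P_R12 = (2.519 - 2.447)²/1.2 = 0.004321 W
  P_R13 = (3.864 - 2.447)²/15000 = 0.000134 W
  P_R14 = (3.864 - 0)²/30000 = 0.0004978 W
  P_R15 = (2.447 - 0)²/5.1 = 1.174 W
P_total = P_R1 + P_R2 + P_R3 + P_R4 + P_R5 + P_R6 + P_R7 + P_R8 + P_R9 + P_R10 + P_R11 + P_R12 + P_R13 + P_R14 + P_R15 = 11.48 W

Final answer: 11.48 W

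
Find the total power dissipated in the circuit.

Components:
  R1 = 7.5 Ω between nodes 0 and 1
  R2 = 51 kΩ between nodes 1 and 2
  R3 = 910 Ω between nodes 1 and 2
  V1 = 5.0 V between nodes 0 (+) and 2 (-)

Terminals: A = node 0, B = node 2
Nodal analysis, taking node 2 as the 0 V reference.
Source V1 fixes V_0 = 5 V.
KCL at each unknown node (sum of currents leaving = 0; resistances in Ω):
  Node 1: (V_1 - 5)/7.5 + (V_1 - 0)/51000 + (V_1 - 0)/910 = 0
Collecting terms: 0.1345 × V_1 = 0.6667  =>  V_1 = 4.958 V
Power in each resistor, P = (ΔV)²/R:
  P_R1 = (5 - 4.958)²/7.5 = 0.0002307 W
  P_R2 = (4.958 - 0)²/51000 = 0.0004821 W
  P_R3 = (4.958 - 0)²/910 = 0.02702 W
P_total = P_R1 + P_R2 + P_R3 = 0.02773 W

Final answer: 0.02773 W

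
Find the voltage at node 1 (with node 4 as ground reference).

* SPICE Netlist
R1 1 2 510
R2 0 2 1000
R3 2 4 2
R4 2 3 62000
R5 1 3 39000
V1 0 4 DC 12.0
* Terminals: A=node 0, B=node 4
Nodal analysis, taking node 4 as the 0 V reference.
Source V1 fixes V_0 = 12 V.
KCL at each unknown node (sum of currents leaving = 0; resistances in Ω):
  Node 1: (V_1 - V_2)/510 + (V_1 - V_3)/39000 = 0
  Node 2: (V_2 - V_1)/510 + (V_2 - 12)/1000 + (V_2 - 0)/2 + (V_2 - V_3)/62000 = 0
  Node 3: (V_3 - V_2)/62000 + (V_3 - V_1)/39000 = 0
Collecting terms (coefficients in siemens):
  0.001986·V_1 - 0.001961·V_2 - 0.00002564·V_3 = 0
  0.503·V_2 - 0.001961·V_1 - 0.00001613·V_3 = 0.012
  0.00004177·V_3 - 0.00002564·V_1 - 0.00001613·V_2 = 0
Solving these 3 simultaneous equations (Gaussian elimination) gives:
  V_1 = 0.02395 V, V_2 = 0.02395 V, V_3 = 0.02395 V
The requested potential is V_1 = 0.02395 V.

Final answer: V_1 = 0.02395 V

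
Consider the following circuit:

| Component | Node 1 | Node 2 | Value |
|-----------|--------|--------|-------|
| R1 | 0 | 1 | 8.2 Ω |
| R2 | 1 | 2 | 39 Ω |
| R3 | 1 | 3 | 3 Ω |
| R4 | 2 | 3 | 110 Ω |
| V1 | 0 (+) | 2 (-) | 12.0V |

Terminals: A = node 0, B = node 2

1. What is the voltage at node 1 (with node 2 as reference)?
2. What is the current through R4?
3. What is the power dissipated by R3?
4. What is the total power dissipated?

Nodal analysis, taking node 2 as the 0 V reference.
Source V1 fixes V_0 = 12 V.
KCL at each unknown node (sum of currents leaving = 0; resistances in Ω):
  Node 1: (V_1 - 12)/8.2 + (V_1 - 0)/39 + (V_1 - V_3)/3 = 0
  Node 3: (V_3 - V_1)/3 + (V_3 - 0)/110 = 0
Collecting terms (coefficients in siemens):
  0.4809·V_1 - 0.3333·V_3 = 1.463
  0.3424·V_3 - 0.3333·V_1 = 0
Determinant D = (0.4809)(0.3424) - (-0.3333)(-0.3333) = 0.05357
V_1 = [(1.463)(0.3424) - (-0.3333)(0)]/D = 9.354 V
V_3 = [(0.4809)(0) - (1.463)(-0.3333)]/D = 9.106 V
Part 1:
  Read off the nodal solution: V_1 = 9.354 V
Part 2:
  I_R4 = (V_2 - V_3)/R4 = (0 - 9.106)/110 = -0.08278 A
  Magnitude: I_R4 = 0.08278 A
Part 3:
  I_R3 = (V_1 - V_3)/R3 = (9.354 - 9.106)/3 = 0.08278 A
  P_R3 = I_R3² × R3 = (0.08278)² × 3 = 0.02056 W
Part 4:
  Power in each resistor, P = (ΔV)²/R:
    P_R1 = (12 - 9.354)²/8.2 = 0.8536 W
    P_R2 = (9.354 - 0)²/39 = 2.244 W
    P_R3 = (9.354 - 9.106)²/3 = 0.02056 W
    P_R4 = (0 - 9.106)²/110 = 0.7538 W
  P_total = P_R1 + P_R2 + P_R3 + P_R4 = 3.872 W

Final answers:
1. V_1 = 9.354 V
2. I_R4 = 0.08278 A
3. P_R3 = 0.02056 W
4. P_total = 3.872 W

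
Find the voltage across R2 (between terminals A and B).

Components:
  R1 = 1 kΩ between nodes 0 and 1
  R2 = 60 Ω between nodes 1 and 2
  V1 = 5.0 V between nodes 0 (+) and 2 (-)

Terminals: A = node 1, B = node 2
R1 and R2 are in series across V1 (node 0 → node 1 → node 2), and the output A–B is taken across R2, so this is a voltage divider.
Series current: I = V1/(R1 + R2) = 5/(1000 + 60) = 5/1060 = 0.004717 A
V_R2 = I × R2 = V1 × R2/(R1 + R2) = 5 × 60/1060 = 0.283 V

Final answer: 0.283 V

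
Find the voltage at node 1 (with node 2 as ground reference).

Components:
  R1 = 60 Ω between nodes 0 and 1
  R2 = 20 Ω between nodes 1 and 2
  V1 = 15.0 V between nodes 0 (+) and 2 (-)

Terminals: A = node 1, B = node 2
Nodal analysis, taking node 2 as the 0 V reference.
Source V1 fixes V_0 = 15 V.
KCL at each unknown node (sum of currents leaving = 0; resistances in Ω):
  Node 1: (V_1 - 15)/60 + (V_1 - 0)/20 = 0
Collecting terms: 0.06667 × V_1 = 0.25  =>  V_1 = 3.75 V
The requested potential is V_1 = 3.75 V.

Final answer: V_1 = 3.75 V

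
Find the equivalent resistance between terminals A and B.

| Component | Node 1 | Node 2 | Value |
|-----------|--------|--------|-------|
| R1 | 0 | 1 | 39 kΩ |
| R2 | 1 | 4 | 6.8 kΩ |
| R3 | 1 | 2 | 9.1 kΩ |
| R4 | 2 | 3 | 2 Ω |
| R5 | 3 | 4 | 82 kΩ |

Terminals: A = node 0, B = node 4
Reduce the network between node 0 (A) and node 4 (B) by series/parallel combination:
  Rs1 = R3 + R4 (series, joined only at node 2) = 9100 + 2 = 9102 Ω
  Rs2 = R5 + Rs1 (series, joined only at node 3) = 82000 + 9102 = 91100 Ω
  Rp1 = R2 ‖ Rs2 (parallel, both between nodes 1 and 4) = 1/(1/6800 + 1/91100) = 6328 Ω
  Rs3 = R1 + Rp1 (series, joined only at node 1) = 39000 + 6328 = 45330 Ω
R_eq = 45.33 kΩ

Final answer: 45.33 kΩ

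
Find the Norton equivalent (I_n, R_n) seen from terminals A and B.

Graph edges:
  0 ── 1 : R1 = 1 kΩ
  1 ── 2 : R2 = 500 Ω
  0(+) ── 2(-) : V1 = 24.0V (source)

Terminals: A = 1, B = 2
Find the Thévenin equivalent first; then I_n = V_th/R_th and R_n = R_th.
Step 1 — V_th is the open-circuit voltage V_A - V_B (nothing connected across the terminals).
Nodal analysis, taking node 2 as the 0 V reference.
Source V1 fixes V_0 = 24 V.
KCL at each unknown node (sum of currents leaving = 0; resistances in Ω):
  Node 1: (V_1 - 24)/1000 + (V_1 - 0)/500 = 0
Collecting terms: 0.003 × V_1 = 0.024  =>  V_1 = 8 V
V_th = V_1 - V_2 = 8 - 0 = 8 V
Step 2 — R_th: zero the source — replace V1 by a short circuit (node 2 merges into node 0) — and find the resistance seen between A (node 1) and B (node 0).
Reduce the network between node 1 (A) and node 0 (B) by series/parallel combination:
  Rp1 = R1 ‖ R2 (parallel, both between nodes 0 and 1) = 1/(1/1000 + 1/500) = 333.3 Ω
R_th = 333.3 Ω
I_n = V_th/R_th = 8/333.3 = 0.024 A, and R_n = R_th = 333.3 Ω

Final answer: I_n = 0.024 A, R_n = 333.3 Ω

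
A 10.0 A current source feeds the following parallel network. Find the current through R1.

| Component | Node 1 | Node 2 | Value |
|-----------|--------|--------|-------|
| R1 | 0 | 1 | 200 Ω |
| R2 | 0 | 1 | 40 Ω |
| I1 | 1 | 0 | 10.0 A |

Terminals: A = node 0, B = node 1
All resistors sit directly between nodes 0 and 1, so they are in parallel and share one voltage V; the full source current 10 A splits among them.
1/R_par = 1/200 + 1/40 = 0.03 S  =>  R_par = 33.33 Ω
V = I × R_par = 10 × 33.33 = 333.3 V
I_R1 = V/R1 = 333.3/200 = 1.667 A

Final answer: 1.667 A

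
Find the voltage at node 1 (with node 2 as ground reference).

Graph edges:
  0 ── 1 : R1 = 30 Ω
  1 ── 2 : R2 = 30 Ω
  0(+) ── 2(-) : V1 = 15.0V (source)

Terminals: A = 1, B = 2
Nodal analysis, taking node 2 as the 0 V reference.
Source V1 fixes V_0 = 15 V.
KCL at each unknown node (sum of currents leaving = 0; resistances in Ω):
  Node 1: (V_1 - 15)/30 + (V_1 - 0)/30 = 0
Collecting terms: 0.06667 × V_1 = 0.5  =>  V_1 = 7.5 V
The requested potential is V_1 = 7.5 V.

Final answer: V_1 = 7.5 V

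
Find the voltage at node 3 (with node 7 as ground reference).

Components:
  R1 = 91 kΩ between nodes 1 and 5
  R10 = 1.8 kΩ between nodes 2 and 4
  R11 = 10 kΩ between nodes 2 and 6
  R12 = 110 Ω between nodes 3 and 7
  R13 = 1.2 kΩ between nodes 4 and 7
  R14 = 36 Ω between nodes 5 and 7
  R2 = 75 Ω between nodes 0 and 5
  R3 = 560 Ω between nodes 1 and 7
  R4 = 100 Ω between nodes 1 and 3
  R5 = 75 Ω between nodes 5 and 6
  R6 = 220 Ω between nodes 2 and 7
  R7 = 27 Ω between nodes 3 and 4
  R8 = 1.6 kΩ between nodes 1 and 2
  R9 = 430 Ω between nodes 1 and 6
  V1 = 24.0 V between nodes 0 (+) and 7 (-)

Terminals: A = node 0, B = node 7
Nodal analysis, taking node 7 as the 0 V reference.
Source V1 fixes V_0 = 24 V.
KCL at each unknown node (sum of currents leaving = 0; resistances in Ω):
  Node 1: (V_1 - V_5)/91000 + (V_1 - 0)/560 + (V_1 - V_3)/100 + (V_1 - V_2)/1600 + (V_1 - V_6)/430 = 0
  Node 2: (V_2 - 0)/220 + (V_2 - V_1)/1600 + (V_2 - V_4)/1800 + (V_2 - V_6)/10000 = 0
  Node 3: (V_3 - V_1)/100 + (V_3 - V_4)/27 + (V_3 - 0)/110 = 0
  Node 4: (V_4 - V_3)/27 + (V_4 - V_2)/1800 + (V_4 - 0)/1200 = 0
  Node 5: (V_5 - V_1)/91000 + (V_5 - 24)/75 + (V_5 - V_6)/75 + (V_5 - 0)/36 = 0
  Node 6: (V_6 - V_5)/75 + (V_6 - V_1)/430 + (V_6 - V_2)/10000 = 0
Collecting terms (coefficients in siemens):
  0.01475·V_1 - 0.000625·V_2 - 0.01·V_3 - 0.00001099·V_5 - 0.002326·V_6 = 0
  0.005826·V_2 - 0.000625·V_1 - 0.0005556·V_4 - 0.0001·V_6 = 0
  0.05613·V_3 - 0.01·V_1 - 0.03704·V_4 = 0
  0.03843·V_4 - 0.0005556·V_2 - 0.03704·V_3 = 0
  0.05446·V_5 - 0.00001099·V_1 - 0.01333·V_6 = 0.32
  0.01576·V_6 - 0.002326·V_1 - 0.0001·V_2 - 0.01333·V_5 = 0
Solving these 6 simultaneous equations (Gaussian elimination) gives:
  V_1 = 1.591 V, V_2 = 0.3564 V, V_3 = 0.7883 V, V_4 = 0.7649 V
  V_5 = 7.485 V, V_6 = 6.57 V
The requested potential is V_3 = 0.7883 V.

Final answer: V_3 = 0.7883 V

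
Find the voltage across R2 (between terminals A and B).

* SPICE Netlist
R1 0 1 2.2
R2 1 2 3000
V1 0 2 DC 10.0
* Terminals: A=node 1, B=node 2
R1 and R2 are in series across V1 (node 0 → node 1 → node 2), and the output A–B is taken across R2, so this is a voltage divider.
Series current: I = V1/(R1 + R2) = 10/(2.2 + 3000) = 10/3002 = 0.003331 A
V_R2 = I × R2 = V1 × R2/(R1 + R2) = 10 × 3000/3002 = 9.993 V

Final answer: 9.993 V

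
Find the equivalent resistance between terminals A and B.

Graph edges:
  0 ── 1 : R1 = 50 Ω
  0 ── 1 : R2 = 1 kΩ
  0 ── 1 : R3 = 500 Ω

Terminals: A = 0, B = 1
Reduce the network between node 0 (A) and node 1 (B) by series/parallel combination:
  Rp1 = R1 ‖ R2 ‖ R3 (parallel, all between nodes 0 and 1) = 1/(1/50 + 1/1000 + 1/500) = 43.48 Ω
R_eq = 43.48 Ω

Final answer: 43.48 Ω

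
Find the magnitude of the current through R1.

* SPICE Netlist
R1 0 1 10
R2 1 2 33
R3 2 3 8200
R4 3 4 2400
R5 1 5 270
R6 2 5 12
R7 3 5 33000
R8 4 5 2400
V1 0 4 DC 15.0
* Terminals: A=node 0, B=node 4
Nodal analysis, taking node 4 as the 0 V reference.
Source V1 fixes V_0 = 15 V.
KCL at each unknown node (sum of currents leaving = 0; resistances in Ω):
  Node 1: (V_1 - 15)/10 + (V_1 - V_2)/33 + (V_1 - V_5)/270 = 0
  Node 2: (V_2 - V_1)/33 + (V_2 - V_3)/8200 + (V_2 - V_5)/12 = 0
  Node 3: (V_3 - V_2)/8200 + (V_3 - 0)/2400 + (V_3 - V_5)/33000 = 0
  Node 5: (V_5 - V_1)/270 + (V_5 - V_2)/12 + (V_5 - V_3)/33000 + (V_5 - 0)/2400 = 0
Collecting terms (coefficients in siemens):
  0.134·V_1 - 0.0303·V_2 - 0.003704·V_5 = 1.5
  0.1138·V_2 - 0.0303·V_1 - 0.000122·V_3 - 0.08333·V_5 = 0
  0.0005689·V_3 - 0.000122·V_2 - 0.0000303·V_5 = 0
  0.08748·V_5 - 0.003704·V_1 - 0.08333·V_2 - 0.0000303·V_3 = 0
Solving these 4 simultaneous equations (Gaussian elimination) gives:
  V_1 = 14.92 V, V_2 = 14.7 V, V_3 = 3.931 V, V_5 = 14.64 V
I_R1 = (V_0 - V_1)/R1 = (15 - 14.92)/10 = 0.007737 A
|I_R1| = 0.007737 A

Final answer: |I_R1| = 0.007737 A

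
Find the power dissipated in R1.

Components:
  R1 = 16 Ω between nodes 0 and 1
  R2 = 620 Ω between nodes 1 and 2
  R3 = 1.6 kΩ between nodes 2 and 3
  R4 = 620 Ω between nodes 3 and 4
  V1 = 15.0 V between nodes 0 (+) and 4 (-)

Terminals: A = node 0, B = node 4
Nodal analysis, taking node 4 as the 0 V reference.
Source V1 fixes V_0 = 15 V.
KCL at each unknown node (sum of currents leaving = 0; resistances in Ω):
  Node 1: (V_1 - 15)/16 + (V_1 - V_2)/620 = 0
  Node 2: (V_2 - V_1)/620 + (V_2 - V_3)/1600 = 0
  Node 3: (V_3 - V_2)/1600 + (V_3 - 0)/620 = 0
Collecting terms (coefficients in siemens):
  0.06411·V_1 - 0.001613·V_2 = 0.9375
  0.002238·V_2 - 0.001613·V_1 - 0.000625·V_3 = 0
  0.002238·V_3 - 0.000625·V_2 = 0
Solving these 3 simultaneous equations (Gaussian elimination) gives:
  V_1 = 14.92 V, V_2 = 11.66 V, V_3 = 3.256 V
I_R1 = (V_0 - V_1)/R1 = (15 - 14.92)/16 = 0.005252 A
P_R1 = I_R1² × R1 = (0.005252)² × 16 = 0.0004414 W

Final answer: 0.0004414 W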